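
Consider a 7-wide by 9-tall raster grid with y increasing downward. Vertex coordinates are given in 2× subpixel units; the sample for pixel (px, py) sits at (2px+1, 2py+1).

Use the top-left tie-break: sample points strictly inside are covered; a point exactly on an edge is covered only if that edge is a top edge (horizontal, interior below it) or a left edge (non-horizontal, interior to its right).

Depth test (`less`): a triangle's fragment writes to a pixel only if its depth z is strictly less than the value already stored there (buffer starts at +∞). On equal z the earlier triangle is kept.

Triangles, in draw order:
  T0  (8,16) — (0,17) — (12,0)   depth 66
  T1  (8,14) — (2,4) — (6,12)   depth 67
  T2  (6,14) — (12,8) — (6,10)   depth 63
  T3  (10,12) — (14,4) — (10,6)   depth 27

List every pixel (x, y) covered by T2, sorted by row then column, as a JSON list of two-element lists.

T0:
  2·area = 124
  edge (8, 16)→(0, 17): d=(-8,1) right/bottom  bias=-1
  edge (0, 17)→(12, 0): d=(12,-17) top-left  bias=+0
  edge (12, 0)→(8, 16): d=(-4,16) right/bottom  bias=-1
    (5,1)@(11, 3): e=[101,19,4] → #
    (6,1)@(13, 3): e=[99,53,-28] → ·
    (4,2)@(9, 5): e=[87,9,28] → #
    (5,2)@(11, 5): e=[85,43,-4] → ·
    (4,3)@(9, 7): e=[71,33,20] → #
    (5,3)@(11, 7): e=[69,67,-12] → ·
    (3,4)@(7, 9): e=[57,23,44] → #
    (5,4)@(11, 9): e=[53,91,-20] → ·
    (2,5)@(5, 11): e=[43,13,68] → #
    (5,5)@(11, 11): e=[37,115,-28] → ·
    (1,6)@(3, 13): e=[29,3,92] → #
    (4,6)@(9, 13): e=[23,105,-4] → ·
  covered (14 px):
    · · · · · · ·
    · · · · · # ·
    · · · · # · ·
    · · · · # · ·
    · · · # # · ·
    · · # # # · ·
    · # # # · · ·
    · # # # · · ·
    · · · · · · ·
T1:
  2·area = 8  (B↔C swapped to make it positive)
  edge (8, 14)→(6, 12): d=(-2,-2) top-left  bias=+0
  edge (6, 12)→(2, 4): d=(-4,-8) top-left  bias=+0
  edge (2, 4)→(8, 14): d=(6,10) right/bottom  bias=-1
    (0,3)@(1, 7): e=[0,-20,28] → ·  [on edge]
    (1,4)@(3, 9): e=[0,-12,20] → ·  [on edge]
    (2,4)@(5, 9): e=[4,4,0] → ·  [on edge]
    (2,5)@(5, 11): e=[0,-4,12] → ·  [on edge]
    (3,6)@(7, 13): e=[0,4,4] → #  [on edge]
    (4,6)@(9, 13): e=[4,20,-16] → ·
    (3,7)@(7, 15): e=[-4,-4,16] → ·
    (4,7)@(9, 15): e=[0,12,-4] → ·  [on edge]
    (5,8)@(11, 17): e=[0,20,-12] → ·  [on edge]
  covered (1 px):
    · · · · · · ·
    · · · · · · ·
    · · · · · · ·
    · · · · · · ·
    · · · · · · ·
    · · · · · · ·
    · · · # · · ·
    · · · · · · ·
    · · · · · · ·
T2:
  2·area = 24  (B↔C swapped to make it positive)
  edge (6, 14)→(6, 10): d=(0,-4) top-left  bias=+0
  edge (6, 10)→(12, 8): d=(6,-2) top-left  bias=+0
  edge (12, 8)→(6, 14): d=(-6,6) right/bottom  bias=-1
    (6,3)@(13, 7): e=[28,-4,0] → ·  [on edge]
    (4,4)@(9, 9): e=[12,0,12] → #  [on edge]
    (5,4)@(11, 9): e=[20,4,0] → ·  [on edge]
    (1,5)@(3, 11): e=[-12,0,36] → ·  [on edge]
    (3,5)@(7, 11): e=[4,8,12] → #
    (4,5)@(9, 11): e=[12,12,0] → ·  [on edge]
    (3,6)@(7, 13): e=[4,20,0] → ·  [on edge]
    (2,7)@(5, 15): e=[-4,28,0] → ·  [on edge]
    (1,8)@(3, 17): e=[-12,36,0] → ·  [on edge]
  covered (2 px):
    · · · · · · ·
    · · · · · · ·
    · · · · · · ·
    · · · · · · ·
    · · · · # · ·
    · · · # · · ·
    · · · · · · ·
    · · · · · · ·
    · · · · · · ·
T3:
  2·area = 24  (B↔C swapped to make it positive)
  edge (10, 12)→(10, 6): d=(0,-6) top-left  bias=+0
  edge (10, 6)→(14, 4): d=(4,-2) top-left  bias=+0
  edge (14, 4)→(10, 12): d=(-4,8) right/bottom  bias=-1
    (6,2)@(13, 5): e=[18,2,4] → #
    (5,3)@(11, 7): e=[6,6,12] → #
    (6,3)@(13, 7): e=[18,10,-4] → ·
    (5,4)@(11, 9): e=[6,14,4] → #
    (6,4)@(13, 9): e=[18,18,-12] → ·
    (5,5)@(11, 11): e=[6,22,-4] → ·
  covered (3 px):
    · · · · · · ·
    · · · · · · ·
    · · · · · · #
    · · · · · # ·
    · · · · · # ·
    · · · · · · ·
    · · · · · · ·
    · · · · · · ·
    · · · · · · ·

Final: [[4,4],[3,5]]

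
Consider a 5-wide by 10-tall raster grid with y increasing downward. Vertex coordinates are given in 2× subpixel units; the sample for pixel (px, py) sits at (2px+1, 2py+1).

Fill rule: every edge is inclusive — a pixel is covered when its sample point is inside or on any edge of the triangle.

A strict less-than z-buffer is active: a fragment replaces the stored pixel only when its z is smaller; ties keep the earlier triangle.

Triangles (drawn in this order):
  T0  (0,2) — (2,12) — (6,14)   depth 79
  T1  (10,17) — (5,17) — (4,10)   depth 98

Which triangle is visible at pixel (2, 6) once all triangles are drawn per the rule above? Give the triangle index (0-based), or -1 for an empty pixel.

T0:
  2·area = 36  (B↔C swapped to make it positive)
  edge (0, 2)→(6, 14): d=(6,12) inclusive
  edge (6, 14)→(2, 12): d=(-4,-2) inclusive
  edge (2, 12)→(0, 2): d=(-2,-10) inclusive
    (0,2)@(1, 5): e=[6,26,4] → #
    (1,2)@(3, 5): e=[-18,30,24] → ·
    (0,3)@(1, 7): e=[18,18,0] → #  [on edge]
    (1,3)@(3, 7): e=[-6,22,20] → ·
    (0,4)@(1, 9): e=[30,10,-4] → ·
    (1,4)@(3, 9): e=[6,14,16] → #
    (2,4)@(5, 9): e=[-18,18,36] → ·
    (1,5)@(3, 11): e=[18,6,12] → #
    (2,5)@(5, 11): e=[-6,10,32] → ·
    (1,6)@(3, 13): e=[30,-2,8] → ·
    (2,6)@(5, 13): e=[6,2,28] → #
    (3,6)@(7, 13): e=[-18,6,48] → ·
    (1,8)@(3, 17): e=[54,-18,0] → ·  [on edge]
  covered (5 px):
    · · · · ·
    · · · · ·
    # · · · ·
    # · · · ·
    · # · · ·
    · # · · ·
    · · # · ·
    · · · · ·
    · · · · ·
    · · · · ·
T1:
  2·area = 35
  edge (10, 17)→(5, 17): d=(-5,0) inclusive
  edge (5, 17)→(4, 10): d=(-1,-7) inclusive
  edge (4, 10)→(10, 17): d=(6,7) inclusive
    (1,1)@(3, 3): e=[70,0,-35] → ·  [on edge]
    (2,6)@(5, 13): e=[20,4,11] → #
    (3,6)@(7, 13): e=[20,18,-3] → ·
    (2,7)@(5, 15): e=[10,2,23] → #
    (3,7)@(7, 15): e=[10,16,9] → #
    (4,7)@(9, 15): e=[10,30,-5] → ·
    (0,8)@(1, 17): e=[0,-28,63] → ·  [on edge]
    (1,8)@(3, 17): e=[0,-14,49] → ·  [on edge]
    (2,8)@(5, 17): e=[0,0,35] → #  [on edge]
    (3,8)@(7, 17): e=[0,14,21] → #  [on edge]
    (4,8)@(9, 17): e=[0,28,7] → #  [on edge]
    (2,9)@(5, 19): e=[-10,-2,47] → ·
  covered (6 px):
    · · · · ·
    · · · · ·
    · · · · ·
    · · · · ·
    · · · · ·
    · · · · ·
    · · # · ·
    · · # # ·
    · · # # #
    · · · · ·

Z-buffer (winner per pixel, '.' = empty):
  . . . . .
  . . . . .
  0 . . . .
  0 . . . .
  . 0 . . .
  . 0 . . .
  . . 0 . .
  . . 1 1 .
  . . 1 1 1
  . . . . .

Answer: 0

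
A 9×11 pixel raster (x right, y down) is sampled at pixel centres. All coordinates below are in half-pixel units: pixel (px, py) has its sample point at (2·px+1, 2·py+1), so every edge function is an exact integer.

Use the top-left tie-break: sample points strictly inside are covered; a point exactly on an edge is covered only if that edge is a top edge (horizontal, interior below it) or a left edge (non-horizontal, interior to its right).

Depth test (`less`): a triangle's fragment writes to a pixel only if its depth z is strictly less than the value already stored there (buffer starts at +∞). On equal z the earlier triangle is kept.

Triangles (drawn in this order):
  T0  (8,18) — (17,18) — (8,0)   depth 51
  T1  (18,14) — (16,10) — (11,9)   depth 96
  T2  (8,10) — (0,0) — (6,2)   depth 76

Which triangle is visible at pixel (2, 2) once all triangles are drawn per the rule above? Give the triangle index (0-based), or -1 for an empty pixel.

T0:
  2·area = 162  (B↔C swapped to make it positive)
  edge (8, 18)→(8, 0): d=(0,-18) top-left  bias=+0
  edge (8, 0)→(17, 18): d=(9,18) right/bottom  bias=-1
  edge (17, 18)→(8, 18): d=(-9,0) right/bottom  bias=-1
    (4,1)@(9, 3): e=[18,9,135] → █
    (5,1)@(11, 3): e=[54,-27,135] → ·
    (4,2)@(9, 5): e=[18,27,117] → █
    (5,2)@(11, 5): e=[54,-9,117] → ·
    (4,3)@(9, 7): e=[18,45,99] → █
    (5,3)@(11, 7): e=[54,9,99] → █
    (6,3)@(13, 7): e=[90,-27,99] → ·
    (4,4)@(9, 9): e=[18,63,81] → █
    (6,4)@(13, 9): e=[90,-9,81] → ·
    (4,5)@(9, 11): e=[18,81,63] → █
    (6,5)@(13, 11): e=[90,9,63] → █
    (7,5)@(15, 11): e=[126,-27,63] → ·
  covered (20 px):
    · · · · · · · · ·
    · · · · █ · · · ·
    · · · · █ · · · ·
    · · · · █ █ · · ·
    · · · · █ █ · · ·
    · · · · █ █ █ · ·
    · · · · █ █ █ · ·
    · · · · █ █ █ █ ·
    · · · · █ █ █ █ ·
    · · · · · · · · ·
    · · · · · · · · ·
T1:
  2·area = 18  (B↔C swapped to make it positive)
  edge (18, 14)→(11, 9): d=(-7,-5) top-left  bias=+0
  edge (11, 9)→(16, 10): d=(5,1) right/bottom  bias=-1
  edge (16, 10)→(18, 14): d=(2,4) right/bottom  bias=-1
    (0,3)@(1, 7): e=[-36,0,54] → ·  [on edge]
    (5,4)@(11, 9): e=[0,0,18] → ·  [on edge]
    (7,5)@(15, 11): e=[6,6,6] → █
    (8,5)@(17, 11): e=[16,4,-2] → ·
    (7,6)@(15, 13): e=[-8,16,10] → ·
    (8,6)@(17, 13): e=[2,14,2] → █
    (8,7)@(17, 15): e=[-12,24,6] → ·
  covered (2 px):
    · · · · · · · · ·
    · · · · · · · · ·
    · · · · · · · · ·
    · · · · · · · · ·
    · · · · · · · · ·
    · · · · · · · █ ·
    · · · · · · · · █
    · · · · · · · · ·
    · · · · · · · · ·
    · · · · · · · · ·
    · · · · · · · · ·
T2:
  2·area = 44
  edge (8, 10)→(0, 0): d=(-8,-10) top-left  bias=+0
  edge (0, 0)→(6, 2): d=(6,2) right/bottom  bias=-1
  edge (6, 2)→(8, 10): d=(2,8) right/bottom  bias=-1
    (0,0)@(1, 1): e=[2,4,38] → █
    (1,0)@(3, 1): e=[22,0,22] → ·  [on edge]
    (0,1)@(1, 3): e=[-14,16,42] → ·
    (1,1)@(3, 3): e=[6,12,26] → █
    (2,1)@(5, 3): e=[26,8,10] → █
    (3,1)@(7, 3): e=[46,4,-6] → ·
    (4,1)@(9, 3): e=[66,0,-22] → ·  [on edge]
    (1,2)@(3, 5): e=[-10,24,30] → ·
    (2,2)@(5, 5): e=[10,20,14] → █
    (3,2)@(7, 5): e=[30,16,-2] → ·
    (7,2)@(15, 5): e=[110,0,-66] → ·  [on edge]
    (2,3)@(5, 7): e=[-6,32,18] → ·
  covered (5 px):
    █ · · · · · · · ·
    · █ █ · · · · · ·
    · · █ · · · · · ·
    · · · █ · · · · ·
    · · · · · · · · ·
    · · · · · · · · ·
    · · · · · · · · ·
    · · · · · · · · ·
    · · · · · · · · ·
    · · · · · · · · ·
    · · · · · · · · ·

Z-buffer (winner per pixel, '.' = empty):
  2 . . . . . . . .
  . 2 2 . 0 . . . .
  . . 2 . 0 . . . .
  . . . 2 0 0 . . .
  . . . . 0 0 . . .
  . . . . 0 0 0 1 .
  . . . . 0 0 0 . 1
  . . . . 0 0 0 0 .
  . . . . 0 0 0 0 .
  . . . . . . . . .
  . . . . . . . . .

Answer: 2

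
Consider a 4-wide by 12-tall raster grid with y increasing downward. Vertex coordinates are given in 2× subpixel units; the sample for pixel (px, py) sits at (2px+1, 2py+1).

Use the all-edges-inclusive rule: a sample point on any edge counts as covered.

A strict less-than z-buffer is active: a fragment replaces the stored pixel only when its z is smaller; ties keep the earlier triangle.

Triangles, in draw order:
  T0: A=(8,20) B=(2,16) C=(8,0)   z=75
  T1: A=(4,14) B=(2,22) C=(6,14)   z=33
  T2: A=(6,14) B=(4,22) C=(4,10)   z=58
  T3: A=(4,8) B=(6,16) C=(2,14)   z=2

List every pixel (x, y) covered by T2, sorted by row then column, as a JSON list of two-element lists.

T0:
  2·area = 120
  edge (8, 20)→(2, 16): d=(-6,-4) inclusive
  edge (2, 16)→(8, 0): d=(6,-16) inclusive
  edge (8, 0)→(8, 20): d=(0,20) inclusive
    (3,1)@(7, 3): e=[98,2,20] → █
    (3,2)@(7, 5): e=[86,14,20] → █
    (3,3)@(7, 7): e=[74,26,20] → █
    (2,4)@(5, 9): e=[54,6,60] → █
    (2,5)@(5, 11): e=[42,18,60] → █
    (2,6)@(5, 13): e=[30,30,60] → █
    (1,7)@(3, 15): e=[10,10,100] → █
    (1,8)@(3, 17): e=[-2,22,100] → ·
    (2,8)@(5, 17): e=[6,54,60] → █
    (2,9)@(5, 19): e=[-6,66,60] → ·
    (3,9)@(7, 19): e=[2,98,20] → █
    (3,10)@(7, 21): e=[-10,110,20] → ·
  covered (15 px):
    · · · ·
    · · · █
    · · · █
    · · · █
    · · █ █
    · · █ █
    · · █ █
    · █ █ █
    · · █ █
    · · · █
    · · · ·
    · · · ·
T1:
  2·area = 16  (B↔C swapped to make it positive)
  edge (4, 14)→(6, 14): d=(2,0) inclusive
  edge (6, 14)→(2, 22): d=(-4,8) inclusive
  edge (2, 22)→(4, 14): d=(2,-8) inclusive
    (2,7)@(5, 15): e=[2,4,10] → █
    (3,7)@(7, 15): e=[2,-12,26] → ·
    (2,8)@(5, 17): e=[6,-4,14] → ·
    (1,9)@(3, 19): e=[10,4,2] → █
    (2,9)@(5, 19): e=[10,-12,18] → ·
    (1,10)@(3, 21): e=[14,-4,6] → ·
  covered (2 px):
    · · · ·
    · · · ·
    · · · ·
    · · · ·
    · · · ·
    · · · ·
    · · · ·
    · · █ ·
    · · · ·
    · █ · ·
    · · · ·
    · · · ·
T2:
  2·area = 24
  edge (6, 14)→(4, 22): d=(-2,8) inclusive
  edge (4, 22)→(4, 10): d=(0,-12) inclusive
  edge (4, 10)→(6, 14): d=(2,4) inclusive
    (2,6)@(5, 13): e=[10,12,2] → █
    (3,6)@(7, 13): e=[-6,36,-6] → ·
    (2,7)@(5, 15): e=[6,12,6] → █
    (3,7)@(7, 15): e=[-10,36,-2] → ·
    (2,8)@(5, 17): e=[2,12,10] → █
    (3,8)@(7, 17): e=[-14,36,2] → ·
    (2,9)@(5, 19): e=[-2,12,14] → ·
  covered (3 px):
    · · · ·
    · · · ·
    · · · ·
    · · · ·
    · · · ·
    · · · ·
    · · █ ·
    · · █ ·
    · · █ ·
    · · · ·
    · · · ·
    · · · ·
T3:
  2·area = 28
  edge (4, 8)→(6, 16): d=(2,8) inclusive
  edge (6, 16)→(2, 14): d=(-4,-2) inclusive
  edge (2, 14)→(4, 8): d=(2,-6) inclusive
    (2,2)@(5, 5): e=[-14,42,0] → ·  [on edge]
    (1,5)@(3, 11): e=[14,14,0] → █  [on edge]
    (2,5)@(5, 11): e=[-2,18,12] → ·
    (1,6)@(3, 13): e=[18,6,4] → █
    (2,6)@(5, 13): e=[2,10,16] → █
    (3,6)@(7, 13): e=[-14,14,28] → ·
    (1,7)@(3, 15): e=[22,-2,8] → ·
    (2,7)@(5, 15): e=[6,2,20] → █
    (3,7)@(7, 15): e=[-10,6,32] → ·
    (0,8)@(1, 17): e=[42,-14,0] → ·  [on edge]
    (2,8)@(5, 17): e=[10,-6,24] → ·
  covered (4 px):
    · · · ·
    · · · ·
    · · · ·
    · · · ·
    · · · ·
    · █ · ·
    · █ █ ·
    · · █ ·
    · · · ·
    · · · ·
    · · · ·
    · · · ·

Final: [[2,6],[2,7],[2,8]]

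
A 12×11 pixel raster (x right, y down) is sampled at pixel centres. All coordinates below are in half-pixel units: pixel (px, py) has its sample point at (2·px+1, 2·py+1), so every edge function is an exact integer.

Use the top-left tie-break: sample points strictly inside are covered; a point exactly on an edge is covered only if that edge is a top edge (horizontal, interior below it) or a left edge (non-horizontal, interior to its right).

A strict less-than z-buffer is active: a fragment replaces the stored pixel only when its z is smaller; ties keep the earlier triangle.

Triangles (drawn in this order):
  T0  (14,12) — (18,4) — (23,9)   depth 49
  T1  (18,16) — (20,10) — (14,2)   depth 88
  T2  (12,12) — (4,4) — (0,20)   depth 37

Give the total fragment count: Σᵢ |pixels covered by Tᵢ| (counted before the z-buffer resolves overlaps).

T0:
  2·area = 60
  edge (14, 12)→(18, 4): d=(4,-8) top-left  bias=+0
  edge (18, 4)→(23, 9): d=(5,5) right/bottom  bias=-1
  edge (23, 9)→(14, 12): d=(-9,3) right/bottom  bias=-1
    (7,0)@(15, 1): e=[-36,0,96] → ·  [on edge]
    (8,1)@(17, 3): e=[-12,0,72] → ·  [on edge]
    (9,2)@(19, 5): e=[12,0,48] → ·  [on edge]
    (8,3)@(17, 7): e=[4,20,36] → █
    (9,3)@(19, 7): e=[20,10,30] → █
    (10,3)@(21, 7): e=[36,0,24] → ·  [on edge]
    (8,4)@(17, 9): e=[12,30,18] → █
    (10,4)@(21, 9): e=[44,10,6] → █
    (11,4)@(23, 9): e=[60,0,0] → ·  [on edge]
    (7,5)@(15, 11): e=[4,50,6] → █
    (8,5)@(17, 11): e=[20,40,0] → ·  [on edge]
    (9,5)@(19, 11): e=[36,30,-6] → ·
    (5,6)@(11, 13): e=[-20,80,0] → ·  [on edge]
    (2,7)@(5, 15): e=[-60,120,0] → ·  [on edge]
  covered (6 px):
    · · · · · · · · · · · ·
    · · · · · · · · · · · ·
    · · · · · · · · · · · ·
    · · · · · · · · █ █ · ·
    · · · · · · · · █ █ █ ·
    · · · · · · · █ · · · ·
    · · · · · · · · · · · ·
    · · · · · · · · · · · ·
    · · · · · · · · · · · ·
    · · · · · · · · · · · ·
    · · · · · · · · · · · ·
T1:
  2·area = 52  (B↔C swapped to make it positive)
  edge (18, 16)→(14, 2): d=(-4,-14) top-left  bias=+0
  edge (14, 2)→(20, 10): d=(6,8) right/bottom  bias=-1
  edge (20, 10)→(18, 16): d=(-2,6) right/bottom  bias=-1
    (11,0)@(23, 1): e=[130,-78,0] → ·  [on edge]
    (7,2)@(15, 5): e=[2,10,40] → █
    (8,2)@(17, 5): e=[30,-6,28] → ·
    (7,3)@(15, 7): e=[-6,22,36] → ·
    (8,3)@(17, 7): e=[22,6,24] → █
    (9,3)@(19, 7): e=[50,-10,12] → ·
    (10,3)@(21, 7): e=[78,-26,0] → ·  [on edge]
    (8,4)@(17, 9): e=[14,18,20] → █
    (9,4)@(19, 9): e=[42,2,8] → █
    (10,4)@(21, 9): e=[70,-14,-4] → ·
    (8,5)@(17, 11): e=[6,30,16] → █
    (10,5)@(21, 11): e=[62,-2,-8] → ·
    (9,6)@(19, 13): e=[26,26,0] → ·  [on edge]
    (8,9)@(17, 19): e=[-26,78,0] → ·  [on edge]
  covered (6 px):
    · · · · · · · · · · · ·
    · · · · · · · · · · · ·
    · · · · · · · █ · · · ·
    · · · · · · · · █ · · ·
    · · · · · · · · █ █ · ·
    · · · · · · · · █ █ · ·
    · · · · · · · · · · · ·
    · · · · · · · · · · · ·
    · · · · · · · · · · · ·
    · · · · · · · · · · · ·
    · · · · · · · · · · · ·
T2:
  2·area = 160  (B↔C swapped to make it positive)
  edge (12, 12)→(0, 20): d=(-12,8) right/bottom  bias=-1
  edge (0, 20)→(4, 4): d=(4,-16) top-left  bias=+0
  edge (4, 4)→(12, 12): d=(8,8) right/bottom  bias=-1
    (0,0)@(1, 1): e=[220,-60,0] → ·  [on edge]
    (1,1)@(3, 3): e=[180,-20,0] → ·  [on edge]
    (2,2)@(5, 5): e=[140,20,0] → ·  [on edge]
    (2,3)@(5, 7): e=[116,28,16] → █
    (3,3)@(7, 7): e=[100,60,0] → ·  [on edge]
    (1,4)@(3, 9): e=[108,4,48] → █
    (3,4)@(7, 9): e=[76,68,16] → █
    (4,4)@(9, 9): e=[60,100,0] → ·  [on edge]
    (1,5)@(3, 11): e=[84,12,64] → █
    (4,5)@(9, 11): e=[36,108,16] → █
    (5,5)@(11, 11): e=[20,140,0] → ·  [on edge]
    (1,6)@(3, 13): e=[60,20,80] → █
    (6,6)@(13, 13): e=[-20,180,0] → ·  [on edge]
    (7,7)@(15, 15): e=[-60,220,0] → ·  [on edge]
    (8,8)@(17, 17): e=[-100,260,0] → ·  [on edge]
    (9,9)@(19, 19): e=[-140,300,0] → ·  [on edge]
    (10,10)@(21, 21): e=[-180,340,0] → ·  [on edge]
  covered (18 px):
    · · · · · · · · · · · ·
    · · · · · · · · · · · ·
    · · · · · · · · · · · ·
    · · █ · · · · · · · · ·
    · █ █ █ · · · · · · · ·
    · █ █ █ █ · · · · · · ·
    · █ █ █ █ · · · · · · ·
    · █ █ █ · · · · · · · ·
    █ █ · · · · · · · · · ·
    █ · · · · · · · · · · ·
    · · · · · · · · · · · ·

Final: 30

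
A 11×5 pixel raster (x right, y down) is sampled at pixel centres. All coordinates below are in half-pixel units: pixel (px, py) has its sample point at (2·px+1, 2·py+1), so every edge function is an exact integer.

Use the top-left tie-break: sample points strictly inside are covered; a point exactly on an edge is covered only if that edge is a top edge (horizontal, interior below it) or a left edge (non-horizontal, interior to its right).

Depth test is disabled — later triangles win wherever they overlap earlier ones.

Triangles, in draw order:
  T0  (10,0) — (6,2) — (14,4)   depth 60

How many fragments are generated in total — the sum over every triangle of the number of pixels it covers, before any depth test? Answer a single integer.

T0:
  2·area = 24  (B↔C swapped to make it positive)
  edge (10, 0)→(14, 4): d=(4,4) right/bottom  bias=-1
  edge (14, 4)→(6, 2): d=(-8,-2) top-left  bias=+0
  edge (6, 2)→(10, 0): d=(4,-2) top-left  bias=+0
    (4,0)@(9, 1): e=[8,14,2] → █
    (5,0)@(11, 1): e=[0,18,6] → ·  [on edge]
    (4,1)@(9, 3): e=[16,-2,10] → ·
    (5,1)@(11, 3): e=[8,2,14] → █
    (6,1)@(13, 3): e=[0,6,18] → ·  [on edge]
    (5,2)@(11, 5): e=[16,-14,22] → ·
    (7,2)@(15, 5): e=[0,-6,30] → ·  [on edge]
    (8,3)@(17, 7): e=[0,-18,42] → ·  [on edge]
    (9,4)@(19, 9): e=[0,-30,54] → ·  [on edge]
  covered (2 px):
    · · · · █ · · · · · ·
    · · · · · █ · · · · ·
    · · · · · · · · · · ·
    · · · · · · · · · · ·
    · · · · · · · · · · ·

Final: 2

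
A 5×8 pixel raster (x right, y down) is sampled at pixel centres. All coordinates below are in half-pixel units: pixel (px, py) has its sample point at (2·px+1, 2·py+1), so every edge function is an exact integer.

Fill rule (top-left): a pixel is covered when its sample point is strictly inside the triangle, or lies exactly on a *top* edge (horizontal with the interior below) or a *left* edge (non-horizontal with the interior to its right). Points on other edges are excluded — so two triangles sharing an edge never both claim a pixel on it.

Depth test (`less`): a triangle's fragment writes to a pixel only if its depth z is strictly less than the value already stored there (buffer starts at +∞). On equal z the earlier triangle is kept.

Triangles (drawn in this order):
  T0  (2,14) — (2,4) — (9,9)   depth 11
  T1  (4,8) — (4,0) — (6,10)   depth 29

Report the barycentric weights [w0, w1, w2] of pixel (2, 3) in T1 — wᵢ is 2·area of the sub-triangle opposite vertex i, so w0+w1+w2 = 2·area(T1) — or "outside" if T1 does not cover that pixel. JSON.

T0:
  2·area = 70
  edge (2, 14)→(2, 4): d=(0,-10) top-left  bias=+0
  edge (2, 4)→(9, 9): d=(7,5) right/bottom  bias=-1
  edge (9, 9)→(2, 14): d=(-7,5) right/bottom  bias=-1
    (1,2)@(3, 5): e=[10,2,58] → #
    (2,2)@(5, 5): e=[30,-8,48] → ·
    (1,3)@(3, 7): e=[10,16,44] → #
    (2,3)@(5, 7): e=[30,6,34] → #
    (3,3)@(7, 7): e=[50,-4,24] → ·
    (1,4)@(3, 9): e=[10,30,30] → #
    (3,4)@(7, 9): e=[50,10,10] → #
    (4,4)@(9, 9): e=[70,0,0] → ·  [on edge]
    (1,5)@(3, 11): e=[10,44,16] → #
    (3,5)@(7, 11): e=[50,24,-4] → ·
    (1,6)@(3, 13): e=[10,58,2] → #
    (2,6)@(5, 13): e=[30,48,-8] → ·
  covered (9 px):
    · · · · ·
    · · · · ·
    · # · · ·
    · # # · ·
    · # # # ·
    · # # · ·
    · # · · ·
    · · · · ·
T1:
  2·area = 16
  edge (4, 8)→(4, 0): d=(0,-8) top-left  bias=+0
  edge (4, 0)→(6, 10): d=(2,10) right/bottom  bias=-1
  edge (6, 10)→(4, 8): d=(-2,-2) top-left  bias=+0
    (0,2)@(1, 5): e=[-24,40,0] → ·  [on edge]
    (2,2)@(5, 5): e=[8,0,8] → ·  [on edge]
    (1,3)@(3, 7): e=[-8,24,0] → ·  [on edge]
    (2,3)@(5, 7): e=[8,4,4] → #
    (3,3)@(7, 7): e=[24,-16,8] → ·
    (2,4)@(5, 9): e=[8,8,0] → #  [on edge]
    (3,4)@(7, 9): e=[24,-12,4] → ·
    (2,5)@(5, 11): e=[8,12,-4] → ·
    (3,5)@(7, 11): e=[24,-8,0] → ·  [on edge]
    (4,6)@(9, 13): e=[40,-24,0] → ·  [on edge]
    (3,7)@(7, 15): e=[24,0,-8] → ·  [on edge]
  covered (2 px):
    · · · · ·
    · · · · ·
    · · · · ·
    · · # · ·
    · · # · ·
    · · · · ·
    · · · · ·
    · · · · ·

Result: [4,4,8]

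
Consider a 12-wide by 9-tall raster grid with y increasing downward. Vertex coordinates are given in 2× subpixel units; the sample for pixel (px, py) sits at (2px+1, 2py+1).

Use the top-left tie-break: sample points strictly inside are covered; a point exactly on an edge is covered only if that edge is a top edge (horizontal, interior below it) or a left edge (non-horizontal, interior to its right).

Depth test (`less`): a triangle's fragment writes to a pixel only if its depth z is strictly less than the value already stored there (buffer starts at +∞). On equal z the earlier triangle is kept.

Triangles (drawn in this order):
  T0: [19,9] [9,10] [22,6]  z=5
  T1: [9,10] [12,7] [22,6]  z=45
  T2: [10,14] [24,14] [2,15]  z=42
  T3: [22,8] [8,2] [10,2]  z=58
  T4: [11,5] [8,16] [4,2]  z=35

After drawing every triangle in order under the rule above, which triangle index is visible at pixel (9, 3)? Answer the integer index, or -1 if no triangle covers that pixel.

T0:
  2·area = 27
  edge (19, 9)→(9, 10): d=(-10,1) right/bottom  bias=-1
  edge (9, 10)→(22, 6): d=(13,-4) top-left  bias=+0
  edge (22, 6)→(19, 9): d=(-3,3) right/bottom  bias=-1
    (11,2)@(23, 5): e=[36,-9,0] → ·  [on edge]
    (9,3)@(19, 7): e=[20,1,6] → █
    (10,3)@(21, 7): e=[18,9,0] → ·  [on edge]
    (6,4)@(13, 9): e=[6,3,18] → █
    (7,4)@(15, 9): e=[4,11,12] → █
    (8,4)@(17, 9): e=[2,19,6] → █
    (9,4)@(19, 9): e=[0,27,0] → ·  [on edge]
    (6,5)@(13, 11): e=[-14,29,12] → ·
    (7,5)@(15, 11): e=[-16,37,6] → ·
    (8,5)@(17, 11): e=[-18,45,0] → ·  [on edge]
    (7,6)@(15, 13): e=[-36,63,0] → ·  [on edge]
    (6,7)@(13, 15): e=[-54,81,0] → ·  [on edge]
    (5,8)@(11, 17): e=[-72,99,0] → ·  [on edge]
  covered (4 px):
    · · · · · · · · · · · ·
    · · · · · · · · · · · ·
    · · · · · · · · · · · ·
    · · · · · · · · · █ · ·
    · · · · · · █ █ █ · · ·
    · · · · · · · · · · · ·
    · · · · · · · · · · · ·
    · · · · · · · · · · · ·
    · · · · · · · · · · · ·
T1:
  2·area = 27
  edge (9, 10)→(12, 7): d=(3,-3) top-left  bias=+0
  edge (12, 7)→(22, 6): d=(10,-1) top-left  bias=+0
  edge (22, 6)→(9, 10): d=(-13,4) right/bottom  bias=-1
    (6,3)@(13, 7): e=[3,1,23] → █
    (7,3)@(15, 7): e=[9,3,15] → █
    (8,3)@(17, 7): e=[15,5,7] → █
    (9,3)@(19, 7): e=[21,7,-1] → ·
    (5,4)@(11, 9): e=[3,19,5] → █
    (6,4)@(13, 9): e=[9,21,-3] → ·
    (7,4)@(15, 9): e=[15,23,-11] → ·
    (8,4)@(17, 9): e=[21,25,-19] → ·
    (5,5)@(11, 11): e=[9,39,-21] → ·
  covered (4 px):
    · · · · · · · · · · · ·
    · · · · · · · · · · · ·
    · · · · · · · · · · · ·
    · · · · · · █ █ █ · · ·
    · · · · · █ · · · · · ·
    · · · · · · · · · · · ·
    · · · · · · · · · · · ·
    · · · · · · · · · · · ·
    · · · · · · · · · · · ·
T2:
  2·area = 14
  edge (10, 14)→(24, 14): d=(14,0) top-left  bias=+0
  edge (24, 14)→(2, 15): d=(-22,1) right/bottom  bias=-1
  edge (2, 15)→(10, 14): d=(8,-1) top-left  bias=+0
  covered (0 px):
    · · · · · · · · · · · ·
    · · · · · · · · · · · ·
    · · · · · · · · · · · ·
    · · · · · · · · · · · ·
    · · · · · · · · · · · ·
    · · · · · · · · · · · ·
    · · · · · · · · · · · ·
    · · · · · · · · · · · ·
    · · · · · · · · · · · ·
T3:
  2·area = 12
  edge (22, 8)→(8, 2): d=(-14,-6) top-left  bias=+0
  edge (8, 2)→(10, 2): d=(2,0) top-left  bias=+0
  edge (10, 2)→(22, 8): d=(12,6) right/bottom  bias=-1
    (5,1)@(11, 3): e=[4,2,6] → █
    (6,1)@(13, 3): e=[16,2,-6] → ·
    (5,2)@(11, 5): e=[-24,6,30] → ·
    (7,2)@(15, 5): e=[0,6,6] → █  [on edge]
    (8,2)@(17, 5): e=[12,6,-6] → ·
    (7,3)@(15, 7): e=[-28,10,30] → ·
  covered (2 px):
    · · · · · · · · · · · ·
    · · · · · █ · · · · · ·
    · · · · · · · █ · · · ·
    · · · · · · · · · · · ·
    · · · · · · · · · · · ·
    · · · · · · · · · · · ·
    · · · · · · · · · · · ·
    · · · · · · · · · · · ·
    · · · · · · · · · · · ·
T4:
  2·area = 86
  edge (11, 5)→(8, 16): d=(-3,11) right/bottom  bias=-1
  edge (8, 16)→(4, 2): d=(-4,-14) top-left  bias=+0
  edge (4, 2)→(11, 5): d=(7,3) right/bottom  bias=-1
    (2,1)@(5, 3): e=[72,10,4] → █
    (3,1)@(7, 3): e=[50,38,-2] → ·
    (2,2)@(5, 5): e=[66,2,18] → █
    (3,2)@(7, 5): e=[44,30,12] → █
    (4,2)@(9, 5): e=[22,58,6] → █
    (5,2)@(11, 5): e=[0,86,0] → ·  [on edge]
    (2,3)@(5, 7): e=[60,-6,32] → ·
    (3,3)@(7, 7): e=[38,22,26] → █
    (5,3)@(11, 7): e=[-6,78,14] → ·
    (3,4)@(7, 9): e=[32,14,40] → █
    (5,4)@(11, 9): e=[-12,70,28] → ·
    (3,5)@(7, 11): e=[26,6,54] → █
  covered (10 px):
    · · · · · · · · · · · ·
    · · █ · · · · · · · · ·
    · · █ █ █ · · · · · · ·
    · · · █ █ · · · · · · ·
    · · · █ █ · · · · · · ·
    · · · █ █ · · · · · · ·
    · · · · · · · · · · · ·
    · · · · · · · · · · · ·
    · · · · · · · · · · · ·

Z-buffer (winner per pixel, '.' = empty):
  . . . . . . . . . . . .
  . . 4 . . 3 . . . . . .
  . . 4 4 4 . . 3 . . . .
  . . . 4 4 . 1 1 1 0 . .
  . . . 4 4 1 0 0 0 . . .
  . . . 4 4 . . . . . . .
  . . . . . . . . . . . .
  . . . . . . . . . . . .
  . . . . . . . . . . . .

Result: 0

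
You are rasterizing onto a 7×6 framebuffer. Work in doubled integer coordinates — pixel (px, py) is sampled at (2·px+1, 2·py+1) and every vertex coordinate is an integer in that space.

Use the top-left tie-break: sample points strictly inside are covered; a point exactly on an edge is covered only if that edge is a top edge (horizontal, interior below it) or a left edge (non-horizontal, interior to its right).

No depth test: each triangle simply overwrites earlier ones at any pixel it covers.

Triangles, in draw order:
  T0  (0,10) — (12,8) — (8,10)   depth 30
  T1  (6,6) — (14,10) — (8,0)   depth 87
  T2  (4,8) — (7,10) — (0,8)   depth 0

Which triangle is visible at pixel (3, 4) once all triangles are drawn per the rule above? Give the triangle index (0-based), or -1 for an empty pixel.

T0:
  2·area = 16
  edge (0, 10)→(12, 8): d=(12,-2) top-left  bias=+0
  edge (12, 8)→(8, 10): d=(-4,2) right/bottom  bias=-1
  edge (8, 10)→(0, 10): d=(-8,0) right/bottom  bias=-1
    (3,4)@(7, 9): e=[2,6,8] → █
    (4,4)@(9, 9): e=[6,2,8] → █
    (5,4)@(11, 9): e=[10,-2,8] → ·
    (3,5)@(7, 11): e=[26,-2,-8] → ·
    (4,5)@(9, 11): e=[30,-6,-8] → ·
  covered (2 px):
    · · · · · · ·
    · · · · · · ·
    · · · · · · ·
    · · · · · · ·
    · · · █ █ · ·
    · · · · · · ·
T1:
  2·area = 56  (B↔C swapped to make it positive)
  edge (6, 6)→(8, 0): d=(2,-6) top-left  bias=+0
  edge (8, 0)→(14, 10): d=(6,10) right/bottom  bias=-1
  edge (14, 10)→(6, 6): d=(-8,-4) top-left  bias=+0
    (3,1)@(7, 3): e=[0,28,28] → █  [on edge]
    (4,1)@(9, 3): e=[12,8,36] → █
    (5,1)@(11, 3): e=[24,-12,44] → ·
    (3,2)@(7, 5): e=[4,40,12] → █
    (5,2)@(11, 5): e=[28,0,28] → ·  [on edge]
    (3,3)@(7, 7): e=[8,52,-4] → ·
    (4,3)@(9, 7): e=[20,32,4] → █
    (5,3)@(11, 7): e=[32,12,12] → █
    (6,3)@(13, 7): e=[44,-8,20] → ·
    (2,4)@(5, 9): e=[0,84,-28] → ·  [on edge]
    (4,4)@(9, 9): e=[24,44,-12] → ·
    (5,4)@(11, 9): e=[36,24,-4] → ·
  covered (7 px):
    · · · · · · ·
    · · · █ █ · ·
    · · · █ █ · ·
    · · · · █ █ ·
    · · · · · · █
    · · · · · · ·
T2:
  2·area = 8
  edge (4, 8)→(7, 10): d=(3,2) right/bottom  bias=-1
  edge (7, 10)→(0, 8): d=(-7,-2) top-left  bias=+0
  edge (0, 8)→(4, 8): d=(4,0) top-left  bias=+0
    (2,4)@(5, 9): e=[1,3,4] → █
    (3,4)@(7, 9): e=[-3,7,4] → ·
    (2,5)@(5, 11): e=[7,-11,12] → ·
  covered (1 px):
    · · · · · · ·
    · · · · · · ·
    · · · · · · ·
    · · · · · · ·
    · · █ · · · ·
    · · · · · · ·

Z-buffer (winner per pixel, '.' = empty):
  . . . . . . .
  . . . 1 1 . .
  . . . 1 1 . .
  . . . . 1 1 .
  . . 2 0 0 . 1
  . . . . . . .

Result: 0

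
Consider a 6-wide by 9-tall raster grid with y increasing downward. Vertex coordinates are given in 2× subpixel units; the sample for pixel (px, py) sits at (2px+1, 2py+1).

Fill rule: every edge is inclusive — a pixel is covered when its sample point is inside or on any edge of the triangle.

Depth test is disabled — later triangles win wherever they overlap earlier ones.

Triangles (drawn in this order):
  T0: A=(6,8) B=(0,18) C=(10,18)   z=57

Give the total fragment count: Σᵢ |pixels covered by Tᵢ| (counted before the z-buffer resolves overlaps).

T0:
  2·area = 100  (B↔C swapped to make it positive)
  edge (6, 8)→(10, 18): d=(4,10) inclusive
  edge (10, 18)→(0, 18): d=(-10,0) inclusive
  edge (0, 18)→(6, 8): d=(6,-10) inclusive
    (4,1)@(9, 3): e=[-50,150,0] → ·  [on edge]
    (2,5)@(5, 11): e=[22,70,8] → #
    (3,5)@(7, 11): e=[2,70,28] → #
    (4,5)@(9, 11): e=[-18,70,48] → ·
    (1,6)@(3, 13): e=[50,50,0] → #  [on edge]
    (4,6)@(9, 13): e=[-10,50,60] → ·
    (1,7)@(3, 15): e=[58,30,12] → #
    (4,7)@(9, 15): e=[-2,30,72] → ·
    (0,8)@(1, 17): e=[86,10,4] → #
    (4,8)@(9, 17): e=[6,10,84] → #
    (5,8)@(11, 17): e=[-14,10,104] → ·
  covered (13 px):
    · · · · · ·
    · · · · · ·
    · · · · · ·
    · · · · · ·
    · · · · · ·
    · · # # · ·
    · # # # · ·
    · # # # · ·
    # # # # # ·

Answer: 13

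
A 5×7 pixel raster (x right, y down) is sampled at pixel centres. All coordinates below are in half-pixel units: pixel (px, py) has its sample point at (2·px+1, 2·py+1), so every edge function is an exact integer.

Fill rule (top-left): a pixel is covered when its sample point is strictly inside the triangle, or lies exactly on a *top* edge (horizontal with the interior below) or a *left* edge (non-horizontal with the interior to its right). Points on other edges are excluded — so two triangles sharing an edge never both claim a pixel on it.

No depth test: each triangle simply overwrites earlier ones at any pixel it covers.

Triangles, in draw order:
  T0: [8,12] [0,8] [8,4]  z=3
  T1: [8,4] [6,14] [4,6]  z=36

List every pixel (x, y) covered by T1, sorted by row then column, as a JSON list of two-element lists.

T0:
  2·area = 64
  edge (8, 12)→(0, 8): d=(-8,-4) top-left  bias=+0
  edge (0, 8)→(8, 4): d=(8,-4) top-left  bias=+0
  edge (8, 4)→(8, 12): d=(0,8) right/bottom  bias=-1
    (3,2)@(7, 5): e=[52,4,8] → X
    (4,2)@(9, 5): e=[60,12,-8] → .
    (1,3)@(3, 7): e=[20,4,40] → X
    (2,3)@(5, 7): e=[28,12,24] → X
    (4,3)@(9, 7): e=[44,28,-8] → .
    (1,4)@(3, 9): e=[4,20,40] → X
    (4,4)@(9, 9): e=[28,44,-8] → .
    (1,5)@(3, 11): e=[-12,36,40] → .
    (2,5)@(5, 11): e=[-4,44,24] → .
    (3,5)@(7, 11): e=[4,52,8] → X
    (4,5)@(9, 11): e=[12,60,-8] → .
    (3,6)@(7, 13): e=[-12,68,8] → .
  covered (8 px):
    . . . . .
    . . . . .
    . . . X .
    . X X X .
    . X X X .
    . . . X .
    . . . . .
T1:
  2·area = 36
  edge (8, 4)→(6, 14): d=(-2,10) right/bottom  bias=-1
  edge (6, 14)→(4, 6): d=(-2,-8) top-left  bias=+0
  edge (4, 6)→(8, 4): d=(4,-2) top-left  bias=+0
    (3,2)@(7, 5): e=[8,26,2] → X
    (4,2)@(9, 5): e=[-12,42,6] → .
    (2,3)@(5, 7): e=[24,6,6] → X
    (4,3)@(9, 7): e=[-16,38,14] → .
    (2,4)@(5, 9): e=[20,2,14] → X
    (3,4)@(7, 9): e=[0,18,18] → .  [on edge]
    (2,5)@(5, 11): e=[16,-2,22] → .
  covered (4 px):
    . . . . .
    . . . . .
    . . . X .
    . . X X .
    . . X . .
    . . . . .
    . . . . .

Result: [[3,2],[2,3],[3,3],[2,4]]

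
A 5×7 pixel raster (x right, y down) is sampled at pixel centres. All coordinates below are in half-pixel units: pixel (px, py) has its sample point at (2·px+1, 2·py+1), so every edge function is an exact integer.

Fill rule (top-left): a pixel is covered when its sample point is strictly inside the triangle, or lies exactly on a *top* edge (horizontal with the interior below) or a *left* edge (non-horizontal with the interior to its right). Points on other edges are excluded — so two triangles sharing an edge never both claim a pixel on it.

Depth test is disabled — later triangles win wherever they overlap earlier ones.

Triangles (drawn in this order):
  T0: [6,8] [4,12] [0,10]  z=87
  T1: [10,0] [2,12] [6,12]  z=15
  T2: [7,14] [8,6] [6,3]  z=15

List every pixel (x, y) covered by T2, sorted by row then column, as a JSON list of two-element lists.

T0:
  2·area = 20
  edge (6, 8)→(4, 12): d=(-2,4) right/bottom  bias=-1
  edge (4, 12)→(0, 10): d=(-4,-2) top-left  bias=+0
  edge (0, 10)→(6, 8): d=(6,-2) top-left  bias=+0
    (4,3)@(9, 7): e=[-10,30,0] → ·  [on edge]
    (1,4)@(3, 9): e=[10,10,0] → #  [on edge]
    (2,4)@(5, 9): e=[2,14,4] → #
    (3,4)@(7, 9): e=[-6,18,8] → ·
    (1,5)@(3, 11): e=[6,2,12] → #
    (2,5)@(5, 11): e=[-2,6,16] → ·
    (1,6)@(3, 13): e=[2,-6,24] → ·
  covered (3 px):
    · · · · ·
    · · · · ·
    · · · · ·
    · · · · ·
    · # # · ·
    · # · · ·
    · · · · ·
T1:
  2·area = 48  (B↔C swapped to make it positive)
  edge (10, 0)→(6, 12): d=(-4,12) right/bottom  bias=-1
  edge (6, 12)→(2, 12): d=(-4,0) right/bottom  bias=-1
  edge (2, 12)→(10, 0): d=(8,-12) top-left  bias=+0
    (4,1)@(9, 3): e=[0,36,12] → ·  [on edge]
    (3,2)@(7, 5): e=[16,28,4] → #
    (4,2)@(9, 5): e=[-8,28,28] → ·
    (3,3)@(7, 7): e=[8,20,20] → #
    (4,3)@(9, 7): e=[-16,20,44] → ·
    (2,4)@(5, 9): e=[24,12,12] → #
    (3,4)@(7, 9): e=[0,12,36] → ·  [on edge]
    (1,5)@(3, 11): e=[40,4,4] → #
    (3,5)@(7, 11): e=[-8,4,52] → ·
    (1,6)@(3, 13): e=[32,-4,20] → ·
    (2,6)@(5, 13): e=[8,-4,44] → ·
  covered (5 px):
    · · · · ·
    · · · · ·
    · · · # ·
    · · · # ·
    · · # · ·
    · # # · ·
    · · · · ·
T2:
  2·area = 19  (B↔C swapped to make it positive)
  edge (7, 14)→(6, 3): d=(-1,-11) top-left  bias=+0
  edge (6, 3)→(8, 6): d=(2,3) right/bottom  bias=-1
  edge (8, 6)→(7, 14): d=(-1,8) right/bottom  bias=-1
    (3,2)@(7, 5): e=[9,1,9] → #
    (4,2)@(9, 5): e=[31,-5,-7] → ·
    (3,3)@(7, 7): e=[7,5,7] → #
    (4,3)@(9, 7): e=[29,-1,-9] → ·
    (3,4)@(7, 9): e=[5,9,5] → #
    (4,4)@(9, 9): e=[27,3,-11] → ·
    (3,5)@(7, 11): e=[3,13,3] → #
    (4,5)@(9, 11): e=[25,7,-13] → ·
    (3,6)@(7, 13): e=[1,17,1] → #
    (4,6)@(9, 13): e=[23,11,-15] → ·
  covered (5 px):
    · · · · ·
    · · · · ·
    · · · # ·
    · · · # ·
    · · · # ·
    · · · # ·
    · · · # ·

Final: [[3,2],[3,3],[3,4],[3,5],[3,6]]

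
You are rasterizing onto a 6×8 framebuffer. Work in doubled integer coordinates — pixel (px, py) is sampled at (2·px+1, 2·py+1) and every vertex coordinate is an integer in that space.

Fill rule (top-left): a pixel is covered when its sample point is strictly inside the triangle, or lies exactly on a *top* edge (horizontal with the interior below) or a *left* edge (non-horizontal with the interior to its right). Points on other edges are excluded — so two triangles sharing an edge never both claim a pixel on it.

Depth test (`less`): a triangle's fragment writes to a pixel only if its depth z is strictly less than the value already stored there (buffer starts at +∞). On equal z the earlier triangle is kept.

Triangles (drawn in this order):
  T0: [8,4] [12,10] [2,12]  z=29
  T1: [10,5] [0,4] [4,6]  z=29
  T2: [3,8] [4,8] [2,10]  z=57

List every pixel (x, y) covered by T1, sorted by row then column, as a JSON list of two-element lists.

T0:
  2·area = 68
  edge (8, 4)→(12, 10): d=(4,6) right/bottom  bias=-1
  edge (12, 10)→(2, 12): d=(-10,2) right/bottom  bias=-1
  edge (2, 12)→(8, 4): d=(6,-8) top-left  bias=+0
    (3,3)@(7, 7): e=[18,40,10] → █
    (4,3)@(9, 7): e=[6,36,26] → █
    (5,3)@(11, 7): e=[-6,32,42] → ·
    (2,4)@(5, 9): e=[38,24,6] → █
    (5,4)@(11, 9): e=[2,12,54] → █
    (1,5)@(3, 11): e=[58,8,2] → █
    (3,5)@(7, 11): e=[34,0,34] → ·  [on edge]
    (4,5)@(9, 11): e=[22,-4,50] → ·
    (5,5)@(11, 11): e=[10,-8,66] → ·
    (1,6)@(3, 13): e=[66,-12,14] → ·
    (2,6)@(5, 13): e=[54,-16,30] → ·
  covered (8 px):
    · · · · · ·
    · · · · · ·
    · · · · · ·
    · · · █ █ ·
    · · █ █ █ █
    · █ █ · · ·
    · · · · · ·
    · · · · · ·
T1:
  2·area = 16  (B↔C swapped to make it positive)
  edge (10, 5)→(4, 6): d=(-6,1) right/bottom  bias=-1
  edge (4, 6)→(0, 4): d=(-4,-2) top-left  bias=+0
  edge (0, 4)→(10, 5): d=(10,1) right/bottom  bias=-1
    (1,2)@(3, 5): e=[7,2,7] → █
    (2,2)@(5, 5): e=[5,6,5] → █
    (3,2)@(7, 5): e=[3,10,3] → █
    (4,2)@(9, 5): e=[1,14,1] → █
    (5,2)@(11, 5): e=[-1,18,-1] → ·
    (1,3)@(3, 7): e=[-5,-6,27] → ·
    (2,3)@(5, 7): e=[-7,-2,25] → ·
    (3,3)@(7, 7): e=[-9,2,23] → ·
    (4,3)@(9, 7): e=[-11,6,21] → ·
  covered (4 px):
    · · · · · ·
    · · · · · ·
    · █ █ █ █ ·
    · · · · · ·
    · · · · · ·
    · · · · · ·
    · · · · · ·
    · · · · · ·
T2:
  2·area = 2
  edge (3, 8)→(4, 8): d=(1,0) top-left  bias=+0
  edge (4, 8)→(2, 10): d=(-2,2) right/bottom  bias=-1
  edge (2, 10)→(3, 8): d=(1,-2) top-left  bias=+0
    (5,0)@(11, 1): e=[-7,0,9] → ·  [on edge]
    (4,1)@(9, 3): e=[-5,0,7] → ·  [on edge]
    (3,2)@(7, 5): e=[-3,0,5] → ·  [on edge]
    (2,3)@(5, 7): e=[-1,0,3] → ·  [on edge]
    (1,4)@(3, 9): e=[1,0,1] → ·  [on edge]
    (0,5)@(1, 11): e=[3,0,-1] → ·  [on edge]
  covered (0 px):
    · · · · · ·
    · · · · · ·
    · · · · · ·
    · · · · · ·
    · · · · · ·
    · · · · · ·
    · · · · · ·
    · · · · · ·

Final: [[1,2],[2,2],[3,2],[4,2]]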